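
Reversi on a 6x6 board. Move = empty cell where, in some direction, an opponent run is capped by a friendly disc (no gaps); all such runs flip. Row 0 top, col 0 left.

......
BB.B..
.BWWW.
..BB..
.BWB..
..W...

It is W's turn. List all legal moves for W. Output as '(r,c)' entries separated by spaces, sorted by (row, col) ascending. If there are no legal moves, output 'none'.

Answer: (0,0) (0,2) (0,3) (0,4) (2,0) (3,0) (3,4) (4,0) (4,4) (5,0) (5,3)

Derivation:
(0,0): flips 1 -> legal
(0,1): no bracket -> illegal
(0,2): flips 1 -> legal
(0,3): flips 1 -> legal
(0,4): flips 1 -> legal
(1,2): no bracket -> illegal
(1,4): no bracket -> illegal
(2,0): flips 1 -> legal
(3,0): flips 1 -> legal
(3,1): no bracket -> illegal
(3,4): flips 1 -> legal
(4,0): flips 1 -> legal
(4,4): flips 2 -> legal
(5,0): flips 2 -> legal
(5,1): no bracket -> illegal
(5,3): flips 2 -> legal
(5,4): no bracket -> illegal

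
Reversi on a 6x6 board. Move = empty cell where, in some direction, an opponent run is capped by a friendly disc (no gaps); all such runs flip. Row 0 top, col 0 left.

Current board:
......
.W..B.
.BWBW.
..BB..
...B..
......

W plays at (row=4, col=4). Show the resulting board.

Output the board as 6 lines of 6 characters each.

Place W at (4,4); scan 8 dirs for brackets.
Dir NW: opp run (3,3) capped by W -> flip
Dir N: first cell '.' (not opp) -> no flip
Dir NE: first cell '.' (not opp) -> no flip
Dir W: opp run (4,3), next='.' -> no flip
Dir E: first cell '.' (not opp) -> no flip
Dir SW: first cell '.' (not opp) -> no flip
Dir S: first cell '.' (not opp) -> no flip
Dir SE: first cell '.' (not opp) -> no flip
All flips: (3,3)

Answer: ......
.W..B.
.BWBW.
..BW..
...BW.
......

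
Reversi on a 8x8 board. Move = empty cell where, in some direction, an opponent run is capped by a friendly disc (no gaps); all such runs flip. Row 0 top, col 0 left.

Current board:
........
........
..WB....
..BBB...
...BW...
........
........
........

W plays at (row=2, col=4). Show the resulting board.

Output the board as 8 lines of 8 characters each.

Answer: ........
........
..WWW...
..BBW...
...BW...
........
........
........

Derivation:
Place W at (2,4); scan 8 dirs for brackets.
Dir NW: first cell '.' (not opp) -> no flip
Dir N: first cell '.' (not opp) -> no flip
Dir NE: first cell '.' (not opp) -> no flip
Dir W: opp run (2,3) capped by W -> flip
Dir E: first cell '.' (not opp) -> no flip
Dir SW: opp run (3,3), next='.' -> no flip
Dir S: opp run (3,4) capped by W -> flip
Dir SE: first cell '.' (not opp) -> no flip
All flips: (2,3) (3,4)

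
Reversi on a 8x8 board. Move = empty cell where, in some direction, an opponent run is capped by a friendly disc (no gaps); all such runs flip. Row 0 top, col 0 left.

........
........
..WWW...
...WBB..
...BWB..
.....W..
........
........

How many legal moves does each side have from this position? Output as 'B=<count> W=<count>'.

-- B to move --
(1,1): no bracket -> illegal
(1,2): flips 1 -> legal
(1,3): flips 3 -> legal
(1,4): flips 1 -> legal
(1,5): no bracket -> illegal
(2,1): no bracket -> illegal
(2,5): no bracket -> illegal
(3,1): no bracket -> illegal
(3,2): flips 1 -> legal
(4,2): no bracket -> illegal
(4,6): no bracket -> illegal
(5,3): flips 1 -> legal
(5,4): flips 1 -> legal
(5,6): no bracket -> illegal
(6,4): no bracket -> illegal
(6,5): flips 1 -> legal
(6,6): no bracket -> illegal
B mobility = 7
-- W to move --
(2,5): flips 2 -> legal
(2,6): flips 1 -> legal
(3,2): no bracket -> illegal
(3,6): flips 2 -> legal
(4,2): flips 1 -> legal
(4,6): flips 2 -> legal
(5,2): no bracket -> illegal
(5,3): flips 1 -> legal
(5,4): no bracket -> illegal
(5,6): flips 2 -> legal
W mobility = 7

Answer: B=7 W=7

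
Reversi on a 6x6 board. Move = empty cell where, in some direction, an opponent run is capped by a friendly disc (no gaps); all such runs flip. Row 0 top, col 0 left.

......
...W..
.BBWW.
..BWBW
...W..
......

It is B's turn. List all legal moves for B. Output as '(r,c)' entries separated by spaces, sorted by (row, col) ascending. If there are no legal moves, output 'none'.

Answer: (0,4) (1,2) (1,4) (2,5) (4,4) (5,2) (5,4)

Derivation:
(0,2): no bracket -> illegal
(0,3): no bracket -> illegal
(0,4): flips 1 -> legal
(1,2): flips 1 -> legal
(1,4): flips 2 -> legal
(1,5): no bracket -> illegal
(2,5): flips 2 -> legal
(4,2): no bracket -> illegal
(4,4): flips 1 -> legal
(4,5): no bracket -> illegal
(5,2): flips 1 -> legal
(5,3): no bracket -> illegal
(5,4): flips 1 -> legal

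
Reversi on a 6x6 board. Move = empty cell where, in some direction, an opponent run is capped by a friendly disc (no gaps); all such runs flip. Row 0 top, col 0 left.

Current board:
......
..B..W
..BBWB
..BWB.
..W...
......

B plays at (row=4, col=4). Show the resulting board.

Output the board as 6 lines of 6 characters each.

Place B at (4,4); scan 8 dirs for brackets.
Dir NW: opp run (3,3) capped by B -> flip
Dir N: first cell 'B' (not opp) -> no flip
Dir NE: first cell '.' (not opp) -> no flip
Dir W: first cell '.' (not opp) -> no flip
Dir E: first cell '.' (not opp) -> no flip
Dir SW: first cell '.' (not opp) -> no flip
Dir S: first cell '.' (not opp) -> no flip
Dir SE: first cell '.' (not opp) -> no flip
All flips: (3,3)

Answer: ......
..B..W
..BBWB
..BBB.
..W.B.
......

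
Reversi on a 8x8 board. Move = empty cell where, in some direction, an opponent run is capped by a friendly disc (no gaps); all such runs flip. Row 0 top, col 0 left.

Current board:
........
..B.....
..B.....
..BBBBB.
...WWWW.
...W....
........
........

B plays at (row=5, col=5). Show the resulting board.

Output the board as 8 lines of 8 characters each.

Place B at (5,5); scan 8 dirs for brackets.
Dir NW: opp run (4,4) capped by B -> flip
Dir N: opp run (4,5) capped by B -> flip
Dir NE: opp run (4,6), next='.' -> no flip
Dir W: first cell '.' (not opp) -> no flip
Dir E: first cell '.' (not opp) -> no flip
Dir SW: first cell '.' (not opp) -> no flip
Dir S: first cell '.' (not opp) -> no flip
Dir SE: first cell '.' (not opp) -> no flip
All flips: (4,4) (4,5)

Answer: ........
..B.....
..B.....
..BBBBB.
...WBBW.
...W.B..
........
........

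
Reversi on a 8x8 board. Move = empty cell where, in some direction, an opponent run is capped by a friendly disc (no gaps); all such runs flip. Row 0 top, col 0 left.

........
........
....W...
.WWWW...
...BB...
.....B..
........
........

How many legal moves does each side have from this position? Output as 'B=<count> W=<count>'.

Answer: B=5 W=4

Derivation:
-- B to move --
(1,3): no bracket -> illegal
(1,4): flips 2 -> legal
(1,5): no bracket -> illegal
(2,0): no bracket -> illegal
(2,1): flips 1 -> legal
(2,2): flips 1 -> legal
(2,3): flips 1 -> legal
(2,5): flips 1 -> legal
(3,0): no bracket -> illegal
(3,5): no bracket -> illegal
(4,0): no bracket -> illegal
(4,1): no bracket -> illegal
(4,2): no bracket -> illegal
(4,5): no bracket -> illegal
B mobility = 5
-- W to move --
(3,5): no bracket -> illegal
(4,2): no bracket -> illegal
(4,5): no bracket -> illegal
(4,6): no bracket -> illegal
(5,2): flips 1 -> legal
(5,3): flips 1 -> legal
(5,4): flips 2 -> legal
(5,6): no bracket -> illegal
(6,4): no bracket -> illegal
(6,5): no bracket -> illegal
(6,6): flips 2 -> legal
W mobility = 4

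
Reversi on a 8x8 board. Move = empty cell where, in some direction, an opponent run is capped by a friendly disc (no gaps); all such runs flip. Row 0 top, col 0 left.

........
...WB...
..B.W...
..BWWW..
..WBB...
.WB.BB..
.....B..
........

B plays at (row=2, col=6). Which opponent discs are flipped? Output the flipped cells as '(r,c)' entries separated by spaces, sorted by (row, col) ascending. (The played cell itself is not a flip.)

Answer: (3,5)

Derivation:
Dir NW: first cell '.' (not opp) -> no flip
Dir N: first cell '.' (not opp) -> no flip
Dir NE: first cell '.' (not opp) -> no flip
Dir W: first cell '.' (not opp) -> no flip
Dir E: first cell '.' (not opp) -> no flip
Dir SW: opp run (3,5) capped by B -> flip
Dir S: first cell '.' (not opp) -> no flip
Dir SE: first cell '.' (not opp) -> no flip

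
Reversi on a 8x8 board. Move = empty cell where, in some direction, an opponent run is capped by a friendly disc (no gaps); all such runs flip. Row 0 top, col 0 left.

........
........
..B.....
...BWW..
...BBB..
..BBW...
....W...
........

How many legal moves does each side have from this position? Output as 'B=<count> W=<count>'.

Answer: B=10 W=8

Derivation:
-- B to move --
(2,3): flips 1 -> legal
(2,4): flips 1 -> legal
(2,5): flips 2 -> legal
(2,6): flips 1 -> legal
(3,6): flips 2 -> legal
(4,6): no bracket -> illegal
(5,5): flips 1 -> legal
(6,3): flips 1 -> legal
(6,5): flips 1 -> legal
(7,3): no bracket -> illegal
(7,4): flips 2 -> legal
(7,5): flips 1 -> legal
B mobility = 10
-- W to move --
(1,1): no bracket -> illegal
(1,2): no bracket -> illegal
(1,3): no bracket -> illegal
(2,1): no bracket -> illegal
(2,3): no bracket -> illegal
(2,4): no bracket -> illegal
(3,1): no bracket -> illegal
(3,2): flips 2 -> legal
(3,6): flips 1 -> legal
(4,1): no bracket -> illegal
(4,2): flips 1 -> legal
(4,6): no bracket -> illegal
(5,1): flips 2 -> legal
(5,5): flips 1 -> legal
(5,6): flips 1 -> legal
(6,1): flips 2 -> legal
(6,2): flips 2 -> legal
(6,3): no bracket -> illegal
W mobility = 8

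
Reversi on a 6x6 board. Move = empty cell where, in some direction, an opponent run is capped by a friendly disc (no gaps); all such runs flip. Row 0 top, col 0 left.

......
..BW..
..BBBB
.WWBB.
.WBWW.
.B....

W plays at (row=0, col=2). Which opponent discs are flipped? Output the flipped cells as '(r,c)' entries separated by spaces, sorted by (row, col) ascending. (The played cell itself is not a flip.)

Dir NW: edge -> no flip
Dir N: edge -> no flip
Dir NE: edge -> no flip
Dir W: first cell '.' (not opp) -> no flip
Dir E: first cell '.' (not opp) -> no flip
Dir SW: first cell '.' (not opp) -> no flip
Dir S: opp run (1,2) (2,2) capped by W -> flip
Dir SE: first cell 'W' (not opp) -> no flip

Answer: (1,2) (2,2)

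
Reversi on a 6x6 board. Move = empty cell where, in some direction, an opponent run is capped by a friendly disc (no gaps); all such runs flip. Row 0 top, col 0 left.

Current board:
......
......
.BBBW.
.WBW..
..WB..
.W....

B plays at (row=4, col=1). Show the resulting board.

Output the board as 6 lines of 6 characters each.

Place B at (4,1); scan 8 dirs for brackets.
Dir NW: first cell '.' (not opp) -> no flip
Dir N: opp run (3,1) capped by B -> flip
Dir NE: first cell 'B' (not opp) -> no flip
Dir W: first cell '.' (not opp) -> no flip
Dir E: opp run (4,2) capped by B -> flip
Dir SW: first cell '.' (not opp) -> no flip
Dir S: opp run (5,1), next=edge -> no flip
Dir SE: first cell '.' (not opp) -> no flip
All flips: (3,1) (4,2)

Answer: ......
......
.BBBW.
.BBW..
.BBB..
.W....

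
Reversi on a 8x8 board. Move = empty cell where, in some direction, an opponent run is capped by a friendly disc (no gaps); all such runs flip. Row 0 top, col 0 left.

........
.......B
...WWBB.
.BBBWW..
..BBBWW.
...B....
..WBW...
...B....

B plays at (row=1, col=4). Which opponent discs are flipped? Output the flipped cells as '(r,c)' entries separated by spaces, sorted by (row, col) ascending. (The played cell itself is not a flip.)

Dir NW: first cell '.' (not opp) -> no flip
Dir N: first cell '.' (not opp) -> no flip
Dir NE: first cell '.' (not opp) -> no flip
Dir W: first cell '.' (not opp) -> no flip
Dir E: first cell '.' (not opp) -> no flip
Dir SW: opp run (2,3) capped by B -> flip
Dir S: opp run (2,4) (3,4) capped by B -> flip
Dir SE: first cell 'B' (not opp) -> no flip

Answer: (2,3) (2,4) (3,4)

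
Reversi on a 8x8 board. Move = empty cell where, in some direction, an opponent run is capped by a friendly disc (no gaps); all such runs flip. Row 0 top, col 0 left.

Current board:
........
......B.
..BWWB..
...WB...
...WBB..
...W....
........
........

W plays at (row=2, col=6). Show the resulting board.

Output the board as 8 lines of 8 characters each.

Place W at (2,6); scan 8 dirs for brackets.
Dir NW: first cell '.' (not opp) -> no flip
Dir N: opp run (1,6), next='.' -> no flip
Dir NE: first cell '.' (not opp) -> no flip
Dir W: opp run (2,5) capped by W -> flip
Dir E: first cell '.' (not opp) -> no flip
Dir SW: first cell '.' (not opp) -> no flip
Dir S: first cell '.' (not opp) -> no flip
Dir SE: first cell '.' (not opp) -> no flip
All flips: (2,5)

Answer: ........
......B.
..BWWWW.
...WB...
...WBB..
...W....
........
........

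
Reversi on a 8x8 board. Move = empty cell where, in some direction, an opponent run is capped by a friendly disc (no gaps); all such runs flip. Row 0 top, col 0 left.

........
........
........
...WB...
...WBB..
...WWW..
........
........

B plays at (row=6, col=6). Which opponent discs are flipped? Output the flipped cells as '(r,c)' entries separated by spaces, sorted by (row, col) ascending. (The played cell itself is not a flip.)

Dir NW: opp run (5,5) capped by B -> flip
Dir N: first cell '.' (not opp) -> no flip
Dir NE: first cell '.' (not opp) -> no flip
Dir W: first cell '.' (not opp) -> no flip
Dir E: first cell '.' (not opp) -> no flip
Dir SW: first cell '.' (not opp) -> no flip
Dir S: first cell '.' (not opp) -> no flip
Dir SE: first cell '.' (not opp) -> no flip

Answer: (5,5)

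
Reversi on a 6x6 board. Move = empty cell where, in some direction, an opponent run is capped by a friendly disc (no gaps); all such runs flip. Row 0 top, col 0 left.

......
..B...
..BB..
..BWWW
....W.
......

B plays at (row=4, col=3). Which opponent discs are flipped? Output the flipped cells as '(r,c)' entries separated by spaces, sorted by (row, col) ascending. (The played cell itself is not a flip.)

Dir NW: first cell 'B' (not opp) -> no flip
Dir N: opp run (3,3) capped by B -> flip
Dir NE: opp run (3,4), next='.' -> no flip
Dir W: first cell '.' (not opp) -> no flip
Dir E: opp run (4,4), next='.' -> no flip
Dir SW: first cell '.' (not opp) -> no flip
Dir S: first cell '.' (not opp) -> no flip
Dir SE: first cell '.' (not opp) -> no flip

Answer: (3,3)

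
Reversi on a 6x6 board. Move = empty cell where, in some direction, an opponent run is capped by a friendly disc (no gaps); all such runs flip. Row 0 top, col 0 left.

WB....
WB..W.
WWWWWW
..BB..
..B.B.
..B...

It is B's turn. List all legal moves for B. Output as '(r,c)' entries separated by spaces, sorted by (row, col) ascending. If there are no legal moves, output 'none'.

(0,3): no bracket -> illegal
(0,4): no bracket -> illegal
(0,5): flips 2 -> legal
(1,2): flips 1 -> legal
(1,3): flips 1 -> legal
(1,5): flips 1 -> legal
(3,0): no bracket -> illegal
(3,1): flips 1 -> legal
(3,4): no bracket -> illegal
(3,5): no bracket -> illegal

Answer: (0,5) (1,2) (1,3) (1,5) (3,1)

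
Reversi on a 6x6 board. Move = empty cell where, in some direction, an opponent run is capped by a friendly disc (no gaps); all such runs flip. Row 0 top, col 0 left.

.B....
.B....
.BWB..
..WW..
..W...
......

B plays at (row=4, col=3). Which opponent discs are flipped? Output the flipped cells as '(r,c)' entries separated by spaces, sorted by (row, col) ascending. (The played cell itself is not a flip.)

Answer: (3,2) (3,3)

Derivation:
Dir NW: opp run (3,2) capped by B -> flip
Dir N: opp run (3,3) capped by B -> flip
Dir NE: first cell '.' (not opp) -> no flip
Dir W: opp run (4,2), next='.' -> no flip
Dir E: first cell '.' (not opp) -> no flip
Dir SW: first cell '.' (not opp) -> no flip
Dir S: first cell '.' (not opp) -> no flip
Dir SE: first cell '.' (not opp) -> no flip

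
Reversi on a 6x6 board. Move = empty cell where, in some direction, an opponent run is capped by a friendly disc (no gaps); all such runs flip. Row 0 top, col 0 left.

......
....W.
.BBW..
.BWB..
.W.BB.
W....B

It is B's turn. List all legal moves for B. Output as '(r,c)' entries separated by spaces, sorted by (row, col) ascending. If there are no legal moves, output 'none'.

(0,3): no bracket -> illegal
(0,4): no bracket -> illegal
(0,5): no bracket -> illegal
(1,2): no bracket -> illegal
(1,3): flips 1 -> legal
(1,5): no bracket -> illegal
(2,4): flips 1 -> legal
(2,5): no bracket -> illegal
(3,0): no bracket -> illegal
(3,4): no bracket -> illegal
(4,0): no bracket -> illegal
(4,2): flips 1 -> legal
(5,1): flips 1 -> legal
(5,2): no bracket -> illegal

Answer: (1,3) (2,4) (4,2) (5,1)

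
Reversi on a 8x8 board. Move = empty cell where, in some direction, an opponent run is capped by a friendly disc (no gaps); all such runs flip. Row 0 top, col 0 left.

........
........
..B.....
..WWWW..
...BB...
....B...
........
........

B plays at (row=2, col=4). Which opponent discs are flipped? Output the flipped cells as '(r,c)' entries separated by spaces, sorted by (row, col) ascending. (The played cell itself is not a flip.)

Answer: (3,4)

Derivation:
Dir NW: first cell '.' (not opp) -> no flip
Dir N: first cell '.' (not opp) -> no flip
Dir NE: first cell '.' (not opp) -> no flip
Dir W: first cell '.' (not opp) -> no flip
Dir E: first cell '.' (not opp) -> no flip
Dir SW: opp run (3,3), next='.' -> no flip
Dir S: opp run (3,4) capped by B -> flip
Dir SE: opp run (3,5), next='.' -> no flip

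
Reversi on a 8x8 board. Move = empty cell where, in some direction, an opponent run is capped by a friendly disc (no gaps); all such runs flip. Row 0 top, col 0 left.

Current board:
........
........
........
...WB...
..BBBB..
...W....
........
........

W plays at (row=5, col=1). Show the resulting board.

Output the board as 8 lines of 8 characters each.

Place W at (5,1); scan 8 dirs for brackets.
Dir NW: first cell '.' (not opp) -> no flip
Dir N: first cell '.' (not opp) -> no flip
Dir NE: opp run (4,2) capped by W -> flip
Dir W: first cell '.' (not opp) -> no flip
Dir E: first cell '.' (not opp) -> no flip
Dir SW: first cell '.' (not opp) -> no flip
Dir S: first cell '.' (not opp) -> no flip
Dir SE: first cell '.' (not opp) -> no flip
All flips: (4,2)

Answer: ........
........
........
...WB...
..WBBB..
.W.W....
........
........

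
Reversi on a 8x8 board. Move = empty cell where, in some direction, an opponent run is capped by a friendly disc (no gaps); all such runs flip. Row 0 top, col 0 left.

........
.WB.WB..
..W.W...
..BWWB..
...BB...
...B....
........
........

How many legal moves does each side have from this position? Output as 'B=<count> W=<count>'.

-- B to move --
(0,0): flips 3 -> legal
(0,1): no bracket -> illegal
(0,2): no bracket -> illegal
(0,3): no bracket -> illegal
(0,4): flips 3 -> legal
(0,5): no bracket -> illegal
(1,0): flips 1 -> legal
(1,3): flips 2 -> legal
(2,0): no bracket -> illegal
(2,1): no bracket -> illegal
(2,3): flips 1 -> legal
(2,5): flips 1 -> legal
(3,1): no bracket -> illegal
(4,2): flips 2 -> legal
(4,5): no bracket -> illegal
B mobility = 7
-- W to move --
(0,1): no bracket -> illegal
(0,2): flips 1 -> legal
(0,3): no bracket -> illegal
(0,4): no bracket -> illegal
(0,5): no bracket -> illegal
(0,6): flips 1 -> legal
(1,3): flips 1 -> legal
(1,6): flips 1 -> legal
(2,1): no bracket -> illegal
(2,3): no bracket -> illegal
(2,5): no bracket -> illegal
(2,6): no bracket -> illegal
(3,1): flips 1 -> legal
(3,6): flips 1 -> legal
(4,1): no bracket -> illegal
(4,2): flips 1 -> legal
(4,5): no bracket -> illegal
(4,6): flips 1 -> legal
(5,2): flips 1 -> legal
(5,4): flips 1 -> legal
(5,5): flips 1 -> legal
(6,2): no bracket -> illegal
(6,3): flips 2 -> legal
(6,4): no bracket -> illegal
W mobility = 12

Answer: B=7 W=12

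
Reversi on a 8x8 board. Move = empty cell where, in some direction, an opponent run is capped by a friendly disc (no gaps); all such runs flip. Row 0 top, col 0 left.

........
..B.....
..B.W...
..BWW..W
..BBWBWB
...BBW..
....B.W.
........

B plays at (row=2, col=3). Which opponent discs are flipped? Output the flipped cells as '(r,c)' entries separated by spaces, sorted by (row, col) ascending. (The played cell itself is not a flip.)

Dir NW: first cell 'B' (not opp) -> no flip
Dir N: first cell '.' (not opp) -> no flip
Dir NE: first cell '.' (not opp) -> no flip
Dir W: first cell 'B' (not opp) -> no flip
Dir E: opp run (2,4), next='.' -> no flip
Dir SW: first cell 'B' (not opp) -> no flip
Dir S: opp run (3,3) capped by B -> flip
Dir SE: opp run (3,4) capped by B -> flip

Answer: (3,3) (3,4)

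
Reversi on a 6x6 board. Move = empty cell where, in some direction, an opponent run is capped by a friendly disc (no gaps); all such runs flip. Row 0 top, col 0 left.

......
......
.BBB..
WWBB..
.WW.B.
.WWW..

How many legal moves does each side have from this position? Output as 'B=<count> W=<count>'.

-- B to move --
(2,0): no bracket -> illegal
(4,0): flips 1 -> legal
(4,3): no bracket -> illegal
(5,0): flips 1 -> legal
(5,4): no bracket -> illegal
B mobility = 2
-- W to move --
(1,0): no bracket -> illegal
(1,1): flips 1 -> legal
(1,2): flips 3 -> legal
(1,3): flips 1 -> legal
(1,4): flips 2 -> legal
(2,0): no bracket -> illegal
(2,4): flips 1 -> legal
(3,4): flips 2 -> legal
(3,5): flips 1 -> legal
(4,3): no bracket -> illegal
(4,5): no bracket -> illegal
(5,4): no bracket -> illegal
(5,5): no bracket -> illegal
W mobility = 7

Answer: B=2 W=7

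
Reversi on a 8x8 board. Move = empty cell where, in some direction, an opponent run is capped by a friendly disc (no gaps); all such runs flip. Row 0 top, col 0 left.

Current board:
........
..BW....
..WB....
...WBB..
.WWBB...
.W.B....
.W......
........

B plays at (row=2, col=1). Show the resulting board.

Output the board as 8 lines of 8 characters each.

Place B at (2,1); scan 8 dirs for brackets.
Dir NW: first cell '.' (not opp) -> no flip
Dir N: first cell '.' (not opp) -> no flip
Dir NE: first cell 'B' (not opp) -> no flip
Dir W: first cell '.' (not opp) -> no flip
Dir E: opp run (2,2) capped by B -> flip
Dir SW: first cell '.' (not opp) -> no flip
Dir S: first cell '.' (not opp) -> no flip
Dir SE: first cell '.' (not opp) -> no flip
All flips: (2,2)

Answer: ........
..BW....
.BBB....
...WBB..
.WWBB...
.W.B....
.W......
........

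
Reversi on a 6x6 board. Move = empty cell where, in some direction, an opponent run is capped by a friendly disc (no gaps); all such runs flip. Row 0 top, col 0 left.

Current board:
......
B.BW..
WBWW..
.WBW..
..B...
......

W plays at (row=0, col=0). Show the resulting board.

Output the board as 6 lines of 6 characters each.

Place W at (0,0); scan 8 dirs for brackets.
Dir NW: edge -> no flip
Dir N: edge -> no flip
Dir NE: edge -> no flip
Dir W: edge -> no flip
Dir E: first cell '.' (not opp) -> no flip
Dir SW: edge -> no flip
Dir S: opp run (1,0) capped by W -> flip
Dir SE: first cell '.' (not opp) -> no flip
All flips: (1,0)

Answer: W.....
W.BW..
WBWW..
.WBW..
..B...
......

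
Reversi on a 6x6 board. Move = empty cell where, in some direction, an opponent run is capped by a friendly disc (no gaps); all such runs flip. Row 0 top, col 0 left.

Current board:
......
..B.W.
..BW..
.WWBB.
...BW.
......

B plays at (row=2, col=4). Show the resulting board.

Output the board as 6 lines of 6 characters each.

Place B at (2,4); scan 8 dirs for brackets.
Dir NW: first cell '.' (not opp) -> no flip
Dir N: opp run (1,4), next='.' -> no flip
Dir NE: first cell '.' (not opp) -> no flip
Dir W: opp run (2,3) capped by B -> flip
Dir E: first cell '.' (not opp) -> no flip
Dir SW: first cell 'B' (not opp) -> no flip
Dir S: first cell 'B' (not opp) -> no flip
Dir SE: first cell '.' (not opp) -> no flip
All flips: (2,3)

Answer: ......
..B.W.
..BBB.
.WWBB.
...BW.
......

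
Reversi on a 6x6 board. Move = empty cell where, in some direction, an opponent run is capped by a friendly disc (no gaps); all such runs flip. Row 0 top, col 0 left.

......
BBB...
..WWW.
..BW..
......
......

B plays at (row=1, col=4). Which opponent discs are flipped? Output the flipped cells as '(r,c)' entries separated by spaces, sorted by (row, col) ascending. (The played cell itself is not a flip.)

Answer: (2,3)

Derivation:
Dir NW: first cell '.' (not opp) -> no flip
Dir N: first cell '.' (not opp) -> no flip
Dir NE: first cell '.' (not opp) -> no flip
Dir W: first cell '.' (not opp) -> no flip
Dir E: first cell '.' (not opp) -> no flip
Dir SW: opp run (2,3) capped by B -> flip
Dir S: opp run (2,4), next='.' -> no flip
Dir SE: first cell '.' (not opp) -> no flip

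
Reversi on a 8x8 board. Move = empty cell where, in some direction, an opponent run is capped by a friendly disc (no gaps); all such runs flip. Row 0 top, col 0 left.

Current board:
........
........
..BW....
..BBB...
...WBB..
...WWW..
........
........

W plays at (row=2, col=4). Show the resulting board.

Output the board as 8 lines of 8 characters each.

Place W at (2,4); scan 8 dirs for brackets.
Dir NW: first cell '.' (not opp) -> no flip
Dir N: first cell '.' (not opp) -> no flip
Dir NE: first cell '.' (not opp) -> no flip
Dir W: first cell 'W' (not opp) -> no flip
Dir E: first cell '.' (not opp) -> no flip
Dir SW: opp run (3,3), next='.' -> no flip
Dir S: opp run (3,4) (4,4) capped by W -> flip
Dir SE: first cell '.' (not opp) -> no flip
All flips: (3,4) (4,4)

Answer: ........
........
..BWW...
..BBW...
...WWB..
...WWW..
........
........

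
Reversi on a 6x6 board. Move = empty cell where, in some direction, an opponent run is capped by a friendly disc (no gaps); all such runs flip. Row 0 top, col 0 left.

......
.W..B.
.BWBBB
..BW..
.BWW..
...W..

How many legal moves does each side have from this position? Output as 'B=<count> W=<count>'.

Answer: B=7 W=6

Derivation:
-- B to move --
(0,0): no bracket -> illegal
(0,1): flips 1 -> legal
(0,2): no bracket -> illegal
(1,0): no bracket -> illegal
(1,2): flips 1 -> legal
(1,3): no bracket -> illegal
(2,0): no bracket -> illegal
(3,1): no bracket -> illegal
(3,4): flips 1 -> legal
(4,4): flips 2 -> legal
(5,1): flips 2 -> legal
(5,2): flips 1 -> legal
(5,4): flips 1 -> legal
B mobility = 7
-- W to move --
(0,3): no bracket -> illegal
(0,4): no bracket -> illegal
(0,5): no bracket -> illegal
(1,0): flips 2 -> legal
(1,2): no bracket -> illegal
(1,3): flips 1 -> legal
(1,5): flips 1 -> legal
(2,0): flips 1 -> legal
(3,0): no bracket -> illegal
(3,1): flips 2 -> legal
(3,4): no bracket -> illegal
(3,5): no bracket -> illegal
(4,0): flips 1 -> legal
(5,0): no bracket -> illegal
(5,1): no bracket -> illegal
(5,2): no bracket -> illegal
W mobility = 6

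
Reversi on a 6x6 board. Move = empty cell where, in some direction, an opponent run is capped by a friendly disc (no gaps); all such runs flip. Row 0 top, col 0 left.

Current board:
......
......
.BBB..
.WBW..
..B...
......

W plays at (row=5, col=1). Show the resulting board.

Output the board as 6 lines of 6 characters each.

Answer: ......
......
.BBB..
.WBW..
..W...
.W....

Derivation:
Place W at (5,1); scan 8 dirs for brackets.
Dir NW: first cell '.' (not opp) -> no flip
Dir N: first cell '.' (not opp) -> no flip
Dir NE: opp run (4,2) capped by W -> flip
Dir W: first cell '.' (not opp) -> no flip
Dir E: first cell '.' (not opp) -> no flip
Dir SW: edge -> no flip
Dir S: edge -> no flip
Dir SE: edge -> no flip
All flips: (4,2)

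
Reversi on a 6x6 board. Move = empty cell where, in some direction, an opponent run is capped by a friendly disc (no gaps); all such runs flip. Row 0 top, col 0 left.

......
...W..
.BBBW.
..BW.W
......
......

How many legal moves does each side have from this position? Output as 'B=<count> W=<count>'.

Answer: B=6 W=3

Derivation:
-- B to move --
(0,2): no bracket -> illegal
(0,3): flips 1 -> legal
(0,4): flips 1 -> legal
(1,2): no bracket -> illegal
(1,4): no bracket -> illegal
(1,5): no bracket -> illegal
(2,5): flips 1 -> legal
(3,4): flips 1 -> legal
(4,2): no bracket -> illegal
(4,3): flips 1 -> legal
(4,4): flips 1 -> legal
(4,5): no bracket -> illegal
B mobility = 6
-- W to move --
(1,0): no bracket -> illegal
(1,1): flips 1 -> legal
(1,2): no bracket -> illegal
(1,4): no bracket -> illegal
(2,0): flips 3 -> legal
(3,0): no bracket -> illegal
(3,1): flips 2 -> legal
(3,4): no bracket -> illegal
(4,1): no bracket -> illegal
(4,2): no bracket -> illegal
(4,3): no bracket -> illegal
W mobility = 3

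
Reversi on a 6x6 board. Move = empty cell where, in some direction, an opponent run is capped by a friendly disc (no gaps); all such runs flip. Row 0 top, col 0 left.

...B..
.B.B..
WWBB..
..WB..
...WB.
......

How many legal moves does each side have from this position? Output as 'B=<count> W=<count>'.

-- B to move --
(1,0): no bracket -> illegal
(1,2): no bracket -> illegal
(3,0): no bracket -> illegal
(3,1): flips 2 -> legal
(3,4): no bracket -> illegal
(4,1): flips 1 -> legal
(4,2): flips 2 -> legal
(5,2): no bracket -> illegal
(5,3): flips 1 -> legal
(5,4): no bracket -> illegal
B mobility = 4
-- W to move --
(0,0): no bracket -> illegal
(0,1): flips 1 -> legal
(0,2): flips 1 -> legal
(0,4): no bracket -> illegal
(1,0): no bracket -> illegal
(1,2): flips 1 -> legal
(1,4): flips 1 -> legal
(2,4): flips 2 -> legal
(3,1): no bracket -> illegal
(3,4): flips 1 -> legal
(3,5): no bracket -> illegal
(4,2): no bracket -> illegal
(4,5): flips 1 -> legal
(5,3): no bracket -> illegal
(5,4): no bracket -> illegal
(5,5): no bracket -> illegal
W mobility = 7

Answer: B=4 W=7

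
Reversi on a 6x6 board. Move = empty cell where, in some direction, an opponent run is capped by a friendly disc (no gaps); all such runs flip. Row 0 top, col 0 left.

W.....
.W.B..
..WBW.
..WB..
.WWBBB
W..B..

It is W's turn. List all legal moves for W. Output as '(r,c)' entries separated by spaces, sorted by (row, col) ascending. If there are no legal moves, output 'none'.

(0,2): flips 1 -> legal
(0,3): no bracket -> illegal
(0,4): flips 1 -> legal
(1,2): no bracket -> illegal
(1,4): flips 1 -> legal
(3,4): flips 1 -> legal
(3,5): no bracket -> illegal
(5,2): no bracket -> illegal
(5,4): flips 1 -> legal
(5,5): flips 2 -> legal

Answer: (0,2) (0,4) (1,4) (3,4) (5,4) (5,5)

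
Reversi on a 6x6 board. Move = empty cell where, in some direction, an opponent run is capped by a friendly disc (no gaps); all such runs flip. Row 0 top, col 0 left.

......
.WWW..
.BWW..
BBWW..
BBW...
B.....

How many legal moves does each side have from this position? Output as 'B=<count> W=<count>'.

Answer: B=8 W=3

Derivation:
-- B to move --
(0,0): no bracket -> illegal
(0,1): flips 1 -> legal
(0,2): no bracket -> illegal
(0,3): flips 1 -> legal
(0,4): flips 2 -> legal
(1,0): no bracket -> illegal
(1,4): flips 2 -> legal
(2,0): no bracket -> illegal
(2,4): flips 2 -> legal
(3,4): flips 2 -> legal
(4,3): flips 2 -> legal
(4,4): no bracket -> illegal
(5,1): no bracket -> illegal
(5,2): no bracket -> illegal
(5,3): flips 1 -> legal
B mobility = 8
-- W to move --
(1,0): flips 1 -> legal
(2,0): flips 2 -> legal
(5,1): flips 3 -> legal
(5,2): no bracket -> illegal
W mobility = 3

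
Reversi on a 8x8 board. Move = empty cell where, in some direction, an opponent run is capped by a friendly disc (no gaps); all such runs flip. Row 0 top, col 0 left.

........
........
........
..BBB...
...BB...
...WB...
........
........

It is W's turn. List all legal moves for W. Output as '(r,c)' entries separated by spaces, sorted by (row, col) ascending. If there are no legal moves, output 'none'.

(2,1): no bracket -> illegal
(2,2): no bracket -> illegal
(2,3): flips 2 -> legal
(2,4): no bracket -> illegal
(2,5): no bracket -> illegal
(3,1): no bracket -> illegal
(3,5): flips 1 -> legal
(4,1): no bracket -> illegal
(4,2): no bracket -> illegal
(4,5): no bracket -> illegal
(5,2): no bracket -> illegal
(5,5): flips 1 -> legal
(6,3): no bracket -> illegal
(6,4): no bracket -> illegal
(6,5): no bracket -> illegal

Answer: (2,3) (3,5) (5,5)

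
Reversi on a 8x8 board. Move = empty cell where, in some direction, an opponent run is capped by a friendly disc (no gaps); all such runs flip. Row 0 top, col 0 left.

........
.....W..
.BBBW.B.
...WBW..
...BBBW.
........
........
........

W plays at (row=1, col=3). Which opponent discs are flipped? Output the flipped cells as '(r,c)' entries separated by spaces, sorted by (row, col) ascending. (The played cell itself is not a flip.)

Answer: (2,3)

Derivation:
Dir NW: first cell '.' (not opp) -> no flip
Dir N: first cell '.' (not opp) -> no flip
Dir NE: first cell '.' (not opp) -> no flip
Dir W: first cell '.' (not opp) -> no flip
Dir E: first cell '.' (not opp) -> no flip
Dir SW: opp run (2,2), next='.' -> no flip
Dir S: opp run (2,3) capped by W -> flip
Dir SE: first cell 'W' (not opp) -> no flip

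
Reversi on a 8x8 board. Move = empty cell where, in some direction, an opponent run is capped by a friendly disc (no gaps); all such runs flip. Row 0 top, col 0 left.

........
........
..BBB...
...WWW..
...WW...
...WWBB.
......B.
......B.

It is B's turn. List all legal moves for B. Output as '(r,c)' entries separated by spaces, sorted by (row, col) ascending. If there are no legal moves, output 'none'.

Answer: (4,2) (4,5) (4,6) (5,2) (6,3) (6,4)

Derivation:
(2,5): no bracket -> illegal
(2,6): no bracket -> illegal
(3,2): no bracket -> illegal
(3,6): no bracket -> illegal
(4,2): flips 1 -> legal
(4,5): flips 1 -> legal
(4,6): flips 1 -> legal
(5,2): flips 2 -> legal
(6,2): no bracket -> illegal
(6,3): flips 3 -> legal
(6,4): flips 3 -> legal
(6,5): no bracket -> illegal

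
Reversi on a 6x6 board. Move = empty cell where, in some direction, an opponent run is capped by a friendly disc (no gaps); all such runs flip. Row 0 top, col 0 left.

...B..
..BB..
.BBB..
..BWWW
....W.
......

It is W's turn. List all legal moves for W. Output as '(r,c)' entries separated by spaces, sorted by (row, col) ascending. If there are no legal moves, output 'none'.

(0,1): flips 2 -> legal
(0,2): no bracket -> illegal
(0,4): no bracket -> illegal
(1,0): no bracket -> illegal
(1,1): flips 1 -> legal
(1,4): no bracket -> illegal
(2,0): no bracket -> illegal
(2,4): no bracket -> illegal
(3,0): no bracket -> illegal
(3,1): flips 1 -> legal
(4,1): no bracket -> illegal
(4,2): no bracket -> illegal
(4,3): no bracket -> illegal

Answer: (0,1) (1,1) (3,1)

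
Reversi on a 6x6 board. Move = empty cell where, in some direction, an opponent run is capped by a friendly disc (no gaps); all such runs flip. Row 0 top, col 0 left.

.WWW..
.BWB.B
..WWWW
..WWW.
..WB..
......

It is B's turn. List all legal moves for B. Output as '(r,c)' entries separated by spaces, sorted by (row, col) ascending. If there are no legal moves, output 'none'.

(0,0): no bracket -> illegal
(0,4): no bracket -> illegal
(1,0): no bracket -> illegal
(1,4): no bracket -> illegal
(2,1): flips 1 -> legal
(3,1): flips 1 -> legal
(3,5): flips 2 -> legal
(4,1): flips 1 -> legal
(4,4): flips 2 -> legal
(4,5): no bracket -> illegal
(5,1): flips 3 -> legal
(5,2): no bracket -> illegal
(5,3): no bracket -> illegal

Answer: (2,1) (3,1) (3,5) (4,1) (4,4) (5,1)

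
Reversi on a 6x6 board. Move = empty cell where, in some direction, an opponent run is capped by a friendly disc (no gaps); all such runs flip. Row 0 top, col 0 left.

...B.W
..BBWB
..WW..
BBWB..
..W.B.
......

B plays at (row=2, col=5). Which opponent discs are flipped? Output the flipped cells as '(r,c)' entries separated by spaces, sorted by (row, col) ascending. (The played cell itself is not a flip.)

Answer: (1,4)

Derivation:
Dir NW: opp run (1,4) capped by B -> flip
Dir N: first cell 'B' (not opp) -> no flip
Dir NE: edge -> no flip
Dir W: first cell '.' (not opp) -> no flip
Dir E: edge -> no flip
Dir SW: first cell '.' (not opp) -> no flip
Dir S: first cell '.' (not opp) -> no flip
Dir SE: edge -> no flip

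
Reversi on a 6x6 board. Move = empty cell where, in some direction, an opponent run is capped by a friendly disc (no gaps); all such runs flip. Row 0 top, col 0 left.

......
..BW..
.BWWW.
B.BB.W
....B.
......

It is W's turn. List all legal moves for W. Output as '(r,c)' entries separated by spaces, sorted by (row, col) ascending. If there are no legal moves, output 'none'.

Answer: (0,1) (0,2) (1,1) (2,0) (4,1) (4,2) (4,3) (5,3) (5,5)

Derivation:
(0,1): flips 1 -> legal
(0,2): flips 1 -> legal
(0,3): no bracket -> illegal
(1,0): no bracket -> illegal
(1,1): flips 1 -> legal
(2,0): flips 1 -> legal
(3,1): no bracket -> illegal
(3,4): no bracket -> illegal
(4,0): no bracket -> illegal
(4,1): flips 1 -> legal
(4,2): flips 2 -> legal
(4,3): flips 1 -> legal
(4,5): no bracket -> illegal
(5,3): flips 1 -> legal
(5,4): no bracket -> illegal
(5,5): flips 2 -> legal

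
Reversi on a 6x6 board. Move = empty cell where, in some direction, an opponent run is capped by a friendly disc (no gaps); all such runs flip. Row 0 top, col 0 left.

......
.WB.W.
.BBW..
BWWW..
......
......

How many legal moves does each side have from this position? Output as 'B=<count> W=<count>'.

-- B to move --
(0,0): flips 1 -> legal
(0,1): flips 1 -> legal
(0,2): no bracket -> illegal
(0,3): no bracket -> illegal
(0,4): no bracket -> illegal
(0,5): no bracket -> illegal
(1,0): flips 1 -> legal
(1,3): no bracket -> illegal
(1,5): no bracket -> illegal
(2,0): no bracket -> illegal
(2,4): flips 1 -> legal
(2,5): no bracket -> illegal
(3,4): flips 4 -> legal
(4,0): flips 1 -> legal
(4,1): flips 1 -> legal
(4,2): flips 1 -> legal
(4,3): flips 1 -> legal
(4,4): flips 1 -> legal
B mobility = 10
-- W to move --
(0,1): flips 1 -> legal
(0,2): flips 2 -> legal
(0,3): no bracket -> illegal
(1,0): flips 1 -> legal
(1,3): flips 2 -> legal
(2,0): flips 2 -> legal
(4,0): no bracket -> illegal
(4,1): no bracket -> illegal
W mobility = 5

Answer: B=10 W=5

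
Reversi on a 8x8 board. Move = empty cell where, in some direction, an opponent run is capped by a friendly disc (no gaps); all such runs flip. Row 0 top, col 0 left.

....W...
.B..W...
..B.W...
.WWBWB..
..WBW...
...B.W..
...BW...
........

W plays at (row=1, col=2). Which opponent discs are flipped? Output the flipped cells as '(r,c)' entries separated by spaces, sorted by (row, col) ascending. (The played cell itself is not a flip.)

Answer: (2,2)

Derivation:
Dir NW: first cell '.' (not opp) -> no flip
Dir N: first cell '.' (not opp) -> no flip
Dir NE: first cell '.' (not opp) -> no flip
Dir W: opp run (1,1), next='.' -> no flip
Dir E: first cell '.' (not opp) -> no flip
Dir SW: first cell '.' (not opp) -> no flip
Dir S: opp run (2,2) capped by W -> flip
Dir SE: first cell '.' (not opp) -> no flip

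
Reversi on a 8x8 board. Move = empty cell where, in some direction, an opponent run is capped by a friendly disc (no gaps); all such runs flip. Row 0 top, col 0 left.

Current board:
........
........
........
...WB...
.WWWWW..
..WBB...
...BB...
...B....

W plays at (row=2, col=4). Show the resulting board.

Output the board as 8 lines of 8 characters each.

Answer: ........
........
....W...
...WW...
.WWWWW..
..WBB...
...BB...
...B....

Derivation:
Place W at (2,4); scan 8 dirs for brackets.
Dir NW: first cell '.' (not opp) -> no flip
Dir N: first cell '.' (not opp) -> no flip
Dir NE: first cell '.' (not opp) -> no flip
Dir W: first cell '.' (not opp) -> no flip
Dir E: first cell '.' (not opp) -> no flip
Dir SW: first cell 'W' (not opp) -> no flip
Dir S: opp run (3,4) capped by W -> flip
Dir SE: first cell '.' (not opp) -> no flip
All flips: (3,4)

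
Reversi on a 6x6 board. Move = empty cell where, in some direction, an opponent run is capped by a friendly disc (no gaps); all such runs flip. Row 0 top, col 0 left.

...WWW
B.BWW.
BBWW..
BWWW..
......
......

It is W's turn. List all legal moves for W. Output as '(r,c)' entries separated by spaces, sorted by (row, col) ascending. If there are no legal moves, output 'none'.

(0,0): no bracket -> illegal
(0,1): flips 1 -> legal
(0,2): flips 1 -> legal
(1,1): flips 2 -> legal
(4,0): no bracket -> illegal
(4,1): no bracket -> illegal

Answer: (0,1) (0,2) (1,1)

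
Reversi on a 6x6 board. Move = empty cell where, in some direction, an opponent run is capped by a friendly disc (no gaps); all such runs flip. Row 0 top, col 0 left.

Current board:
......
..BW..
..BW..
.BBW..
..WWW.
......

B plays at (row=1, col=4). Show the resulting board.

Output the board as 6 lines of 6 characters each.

Place B at (1,4); scan 8 dirs for brackets.
Dir NW: first cell '.' (not opp) -> no flip
Dir N: first cell '.' (not opp) -> no flip
Dir NE: first cell '.' (not opp) -> no flip
Dir W: opp run (1,3) capped by B -> flip
Dir E: first cell '.' (not opp) -> no flip
Dir SW: opp run (2,3) capped by B -> flip
Dir S: first cell '.' (not opp) -> no flip
Dir SE: first cell '.' (not opp) -> no flip
All flips: (1,3) (2,3)

Answer: ......
..BBB.
..BB..
.BBW..
..WWW.
......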